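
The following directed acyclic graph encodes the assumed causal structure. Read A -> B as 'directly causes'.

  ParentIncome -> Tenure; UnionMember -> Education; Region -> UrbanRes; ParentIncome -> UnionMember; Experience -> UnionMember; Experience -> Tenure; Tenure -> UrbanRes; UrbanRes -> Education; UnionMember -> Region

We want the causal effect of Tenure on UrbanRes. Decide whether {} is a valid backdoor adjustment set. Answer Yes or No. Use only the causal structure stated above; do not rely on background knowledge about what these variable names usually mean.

No

Backdoor paths from Tenure to UrbanRes (paths whose first edge points into Tenure):
  P1: Tenure <- Experience -> UnionMember -> Region -> UrbanRes
  P2: Tenure <- Experience -> UnionMember -> Education <- UrbanRes
  P3: Tenure <- ParentIncome -> UnionMember -> Region -> UrbanRes
  P4: Tenure <- ParentIncome -> UnionMember -> Education <- UrbanRes
Condition 1 (no descendant of Tenure in the set): holds — descendants of Tenure are {Education, UrbanRes}; none are in {}.
Condition 2 (every backdoor path blocked by {}):
  P1: open — no interior node is in the conditioning set.
  P2: blocked at collider Education (neither it nor any descendant is in the conditioning set).
  P3: open — no interior node is in the conditioning set.
  P4: blocked at collider Education (neither it nor any descendant is in the conditioning set).
{} does not satisfy the backdoor criterion.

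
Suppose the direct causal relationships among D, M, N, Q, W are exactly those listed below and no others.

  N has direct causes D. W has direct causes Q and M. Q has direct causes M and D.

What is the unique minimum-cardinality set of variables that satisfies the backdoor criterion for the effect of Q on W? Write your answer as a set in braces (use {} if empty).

Variables eligible for adjustment (non-descendants of Q, excluding Q and W): {D, M, N}.
Backdoor paths from Q to W:
  P1: Q <- M -> W
The empty set is not sufficient: P1 (Q <- M -> W) has no collider blocking it and no conditioned non-collider, so it is open.
Try {M}:
  P1: blocked at fork node M ∈ conditioning set.
{M} contains no descendant of Q and blocks every backdoor path.
No other singleton works — e.g. {D} leaves P1 open — so {M} is the unique smallest valid adjustment set.

{M}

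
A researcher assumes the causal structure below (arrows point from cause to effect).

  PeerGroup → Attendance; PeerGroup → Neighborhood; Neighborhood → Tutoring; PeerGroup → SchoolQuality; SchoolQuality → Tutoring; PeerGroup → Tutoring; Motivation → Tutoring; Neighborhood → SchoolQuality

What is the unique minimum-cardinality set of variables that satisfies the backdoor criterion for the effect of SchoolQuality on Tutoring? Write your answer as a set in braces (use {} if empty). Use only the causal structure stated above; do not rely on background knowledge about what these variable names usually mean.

Variables eligible for adjustment (non-descendants of SchoolQuality, excluding SchoolQuality and Tutoring): {Attendance, Motivation, Neighborhood, PeerGroup}.
Backdoor paths from SchoolQuality to Tutoring:
  P1: SchoolQuality <- PeerGroup -> Neighborhood -> Tutoring
  P2: SchoolQuality <- PeerGroup -> Tutoring
  P3: SchoolQuality <- Neighborhood <- PeerGroup -> Tutoring
  P4: SchoolQuality <- Neighborhood -> Tutoring
The empty set is not sufficient: P1 (SchoolQuality <- PeerGroup -> Neighborhood -> Tutoring) has no collider blocking it and no conditioned non-collider, so it is open.
Try {Neighborhood, PeerGroup}:
  P1: blocked at fork node PeerGroup ∈ conditioning set.
  P2: blocked at fork node PeerGroup ∈ conditioning set.
  P3: blocked at chain node Neighborhood ∈ conditioning set.
  P4: blocked at fork node Neighborhood ∈ conditioning set.
{Neighborhood, PeerGroup} contains no descendant of SchoolQuality and blocks every backdoor path.
Every element of {Neighborhood, PeerGroup} is needed (dropping Neighborhood leaves P4 open; dropping PeerGroup leaves P2 open), so no proper subset is valid.
Among all size-2 subsets of the eligible variables, only {Neighborhood, PeerGroup} blocks every backdoor path, so it is the unique smallest valid adjustment set.

{Neighborhood, PeerGroup}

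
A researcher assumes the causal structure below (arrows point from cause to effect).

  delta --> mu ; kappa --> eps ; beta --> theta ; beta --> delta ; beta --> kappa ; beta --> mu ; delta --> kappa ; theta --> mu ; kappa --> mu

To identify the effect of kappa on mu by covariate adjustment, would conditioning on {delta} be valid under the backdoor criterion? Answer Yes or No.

Backdoor paths from kappa to mu (paths whose first edge points into kappa):
  P1: kappa <- beta -> theta -> mu
  P2: kappa <- beta -> delta -> mu
  P3: kappa <- beta -> mu
  P4: kappa <- delta <- beta -> theta -> mu
  P5: kappa <- delta <- beta -> mu
  P6: kappa <- delta -> mu
Condition 1 (no descendant of kappa in the set): holds — descendants of kappa are {eps, mu}; none are in {delta}.
Condition 2 (every backdoor path blocked by {delta}):
  P1: open — no interior node is in the conditioning set.
  P2: blocked at chain node delta ∈ conditioning set.
  P3: open — no interior node is in the conditioning set.
  P4: blocked at chain node delta ∈ conditioning set.
  P5: blocked at chain node delta ∈ conditioning set.
  P6: blocked at fork node delta ∈ conditioning set.
{delta} does not satisfy the backdoor criterion.

No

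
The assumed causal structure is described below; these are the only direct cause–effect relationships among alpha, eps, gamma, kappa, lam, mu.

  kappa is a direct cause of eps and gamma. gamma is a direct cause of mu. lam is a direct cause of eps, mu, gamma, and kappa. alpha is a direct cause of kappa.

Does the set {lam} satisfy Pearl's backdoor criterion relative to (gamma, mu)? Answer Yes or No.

Yes

Backdoor paths from gamma to mu (paths whose first edge points into gamma):
  P1: gamma <- lam -> mu
  P2: gamma <- kappa <- lam -> mu
  P3: gamma <- kappa -> eps <- lam -> mu
Condition 1 (no descendant of gamma in the set): holds — descendants of gamma are {mu}; none are in {lam}.
Condition 2 (every backdoor path blocked by {lam}):
  P1: blocked at fork node lam ∈ conditioning set.
  P2: blocked at fork node lam ∈ conditioning set.
  P3: blocked at collider eps (neither it nor any descendant is in the conditioning set).
{lam} satisfies the backdoor criterion.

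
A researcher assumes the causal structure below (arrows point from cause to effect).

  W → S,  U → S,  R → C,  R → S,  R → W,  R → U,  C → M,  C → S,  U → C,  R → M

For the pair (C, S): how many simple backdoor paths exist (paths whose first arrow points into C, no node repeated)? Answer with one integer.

6

A backdoor path from C to S is any simple undirected path whose first edge points into C (i.e. leaves C via a parent).
Parents of C: {R, U}.
Enumerating:
  P1: C <- R -> U -> S
  P2: C <- R -> W -> S
  P3: C <- R -> S
  P4: C <- U <- R -> W -> S
  P5: C <- U <- R -> S
  P6: C <- U -> S
That exhausts the simple backdoor paths. Count: 6.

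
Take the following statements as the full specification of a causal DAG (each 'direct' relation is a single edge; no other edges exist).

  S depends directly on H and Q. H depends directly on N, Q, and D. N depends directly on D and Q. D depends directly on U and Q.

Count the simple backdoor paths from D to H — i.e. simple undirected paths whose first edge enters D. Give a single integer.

3

A backdoor path from D to H is any simple undirected path whose first edge points into D (i.e. leaves D via a parent).
Parents of D: {Q, U}.
Enumerating:
  P1: D <- Q -> N -> H
  P2: D <- Q -> H
  P3: D <- Q -> S <- H
That exhausts the simple backdoor paths. Count: 3.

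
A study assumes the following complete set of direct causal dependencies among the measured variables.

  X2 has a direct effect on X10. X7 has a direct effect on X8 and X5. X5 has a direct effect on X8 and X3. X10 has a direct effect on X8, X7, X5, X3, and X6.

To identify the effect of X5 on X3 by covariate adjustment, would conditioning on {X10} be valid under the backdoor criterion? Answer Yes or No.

Yes

Backdoor paths from X5 to X3 (paths whose first edge points into X5):
  P1: X5 <- X10 -> X3
  P2: X5 <- X7 <- X10 -> X3
  P3: X5 <- X7 -> X8 <- X10 -> X3
Condition 1 (no descendant of X5 in the set): holds — descendants of X5 are {X3, X8}; none are in {X10}.
Condition 2 (every backdoor path blocked by {X10}):
  P1: blocked at fork node X10 ∈ conditioning set.
  P2: blocked at fork node X10 ∈ conditioning set.
  P3: blocked at collider X8 (neither it nor any descendant is in the conditioning set).
{X10} satisfies the backdoor criterion.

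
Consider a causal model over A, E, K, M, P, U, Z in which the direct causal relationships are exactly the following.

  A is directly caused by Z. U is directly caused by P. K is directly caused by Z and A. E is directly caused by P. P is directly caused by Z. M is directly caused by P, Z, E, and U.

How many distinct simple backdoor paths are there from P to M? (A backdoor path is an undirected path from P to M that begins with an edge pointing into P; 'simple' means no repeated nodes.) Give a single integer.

A backdoor path from P to M is any simple undirected path whose first edge points into P (i.e. leaves P via a parent).
Parents of P: {Z}.
Enumerating:
  P1: P <- Z -> M
That exhausts the simple backdoor paths. Count: 1.

1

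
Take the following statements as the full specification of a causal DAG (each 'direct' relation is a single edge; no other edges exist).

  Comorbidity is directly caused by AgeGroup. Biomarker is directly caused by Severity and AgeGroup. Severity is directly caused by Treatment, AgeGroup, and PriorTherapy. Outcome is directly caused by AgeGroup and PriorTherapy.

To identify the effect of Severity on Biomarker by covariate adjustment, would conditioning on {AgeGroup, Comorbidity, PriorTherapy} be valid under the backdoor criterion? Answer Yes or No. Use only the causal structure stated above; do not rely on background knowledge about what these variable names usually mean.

Yes

Backdoor paths from Severity to Biomarker (paths whose first edge points into Severity):
  P1: Severity <- PriorTherapy -> Outcome <- AgeGroup -> Biomarker
  P2: Severity <- AgeGroup -> Biomarker
Condition 1 (no descendant of Severity in the set): holds — descendants of Severity are {Biomarker}; none are in {AgeGroup, Comorbidity, PriorTherapy}.
Condition 2 (every backdoor path blocked by {AgeGroup, Comorbidity, PriorTherapy}):
  P1: blocked at fork node PriorTherapy ∈ conditioning set.
  P2: blocked at fork node AgeGroup ∈ conditioning set.
{AgeGroup, Comorbidity, PriorTherapy} satisfies the backdoor criterion.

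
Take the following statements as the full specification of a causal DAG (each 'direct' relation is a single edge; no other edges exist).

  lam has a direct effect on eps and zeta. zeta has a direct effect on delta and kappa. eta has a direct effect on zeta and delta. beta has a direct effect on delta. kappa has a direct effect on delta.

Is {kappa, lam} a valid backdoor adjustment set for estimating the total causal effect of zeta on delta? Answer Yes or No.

Backdoor paths from zeta to delta (paths whose first edge points into zeta):
  P1: zeta <- eta -> delta
Condition 1 (no descendant of zeta in the set): FAILS — kappa is a descendant of zeta.
Condition 2 (every backdoor path blocked by {kappa, lam}):
  P1: open — no interior node is in the conditioning set.
{kappa, lam} does not satisfy the backdoor criterion.

No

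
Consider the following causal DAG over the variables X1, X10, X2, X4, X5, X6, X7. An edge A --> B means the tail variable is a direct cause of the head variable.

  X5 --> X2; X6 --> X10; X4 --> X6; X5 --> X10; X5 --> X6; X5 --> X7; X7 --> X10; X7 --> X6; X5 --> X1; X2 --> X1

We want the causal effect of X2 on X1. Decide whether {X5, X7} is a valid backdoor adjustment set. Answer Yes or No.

Backdoor paths from X2 to X1 (paths whose first edge points into X2):
  P1: X2 <- X5 -> X1
Condition 1 (no descendant of X2 in the set): holds — descendants of X2 are {X1}; none are in {X5, X7}.
Condition 2 (every backdoor path blocked by {X5, X7}):
  P1: blocked at fork node X5 ∈ conditioning set.
{X5, X7} satisfies the backdoor criterion.

Yes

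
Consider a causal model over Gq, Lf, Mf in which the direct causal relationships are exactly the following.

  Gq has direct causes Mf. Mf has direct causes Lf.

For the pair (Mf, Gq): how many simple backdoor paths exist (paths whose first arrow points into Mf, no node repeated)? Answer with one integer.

0

A backdoor path from Mf to Gq is any simple undirected path whose first edge points into Mf (i.e. leaves Mf via a parent).
Parents of Mf: {Lf}.
No simple path from any parent of Mf reaches Gq without revisiting Mf, so there are no backdoor paths.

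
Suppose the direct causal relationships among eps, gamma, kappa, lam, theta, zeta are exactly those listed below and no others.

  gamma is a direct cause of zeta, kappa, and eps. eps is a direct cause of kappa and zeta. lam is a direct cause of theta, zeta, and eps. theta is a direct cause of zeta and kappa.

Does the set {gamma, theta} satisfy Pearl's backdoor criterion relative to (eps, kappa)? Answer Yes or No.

Backdoor paths from eps to kappa (paths whose first edge points into eps):
  P1: eps <- lam -> theta -> kappa
  P2: eps <- lam -> theta -> zeta <- gamma -> kappa
  P3: eps <- lam -> zeta <- theta -> kappa
  P4: eps <- lam -> zeta <- gamma -> kappa
  P5: eps <- gamma -> kappa
  P6: eps <- gamma -> zeta <- lam -> theta -> kappa
  P7: eps <- gamma -> zeta <- theta -> kappa
Condition 1 (no descendant of eps in the set): holds — descendants of eps are {kappa, zeta}; none are in {gamma, theta}.
Condition 2 (every backdoor path blocked by {gamma, theta}):
  P1: blocked at chain node theta ∈ conditioning set.
  P2: blocked at chain node theta ∈ conditioning set.
  P3: blocked at collider zeta (neither it nor any descendant is in the conditioning set).
  P4: blocked at collider zeta (neither it nor any descendant is in the conditioning set).
  P5: blocked at fork node gamma ∈ conditioning set.
  P6: blocked at fork node gamma ∈ conditioning set.
  P7: blocked at fork node gamma ∈ conditioning set.
{gamma, theta} satisfies the backdoor criterion.

Yes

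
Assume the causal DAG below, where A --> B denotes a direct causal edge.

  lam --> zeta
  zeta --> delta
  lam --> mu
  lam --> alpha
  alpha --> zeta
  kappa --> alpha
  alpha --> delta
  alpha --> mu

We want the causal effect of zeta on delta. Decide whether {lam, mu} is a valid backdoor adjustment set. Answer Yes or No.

No

Backdoor paths from zeta to delta (paths whose first edge points into zeta):
  P1: zeta <- lam -> alpha -> delta
  P2: zeta <- lam -> mu <- alpha -> delta
  P3: zeta <- alpha -> delta
Condition 1 (no descendant of zeta in the set): holds — descendants of zeta are {delta}; none are in {lam, mu}.
Condition 2 (every backdoor path blocked by {lam, mu}):
  P1: blocked at fork node lam ∈ conditioning set.
  P2: blocked at fork node lam ∈ conditioning set.
  P3: open — no interior node is in the conditioning set.
{lam, mu} does not satisfy the backdoor criterion.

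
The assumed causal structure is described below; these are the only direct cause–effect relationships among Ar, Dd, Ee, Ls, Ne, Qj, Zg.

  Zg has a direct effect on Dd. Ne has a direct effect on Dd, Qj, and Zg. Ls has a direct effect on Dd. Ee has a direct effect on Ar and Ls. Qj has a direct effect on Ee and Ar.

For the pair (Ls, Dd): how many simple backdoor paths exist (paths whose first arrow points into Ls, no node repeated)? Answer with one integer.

4

A backdoor path from Ls to Dd is any simple undirected path whose first edge points into Ls (i.e. leaves Ls via a parent).
Parents of Ls: {Ee}.
Enumerating:
  P1: Ls <- Ee <- Qj <- Ne -> Zg -> Dd
  P2: Ls <- Ee <- Qj <- Ne -> Dd
  P3: Ls <- Ee -> Ar <- Qj <- Ne -> Zg -> Dd
  P4: Ls <- Ee -> Ar <- Qj <- Ne -> Dd
That exhausts the simple backdoor paths. Count: 4.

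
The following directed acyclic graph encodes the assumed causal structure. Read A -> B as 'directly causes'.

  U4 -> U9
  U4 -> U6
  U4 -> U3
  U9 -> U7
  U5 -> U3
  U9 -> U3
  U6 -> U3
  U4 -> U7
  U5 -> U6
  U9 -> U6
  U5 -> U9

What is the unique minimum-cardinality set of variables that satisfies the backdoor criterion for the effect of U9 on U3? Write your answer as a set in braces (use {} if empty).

Variables eligible for adjustment (non-descendants of U9, excluding U9 and U3): {U4, U5}.
Backdoor paths from U9 to U3:
  P1: U9 <- U5 -> U6 <- U4 -> U3
  P2: U9 <- U5 -> U6 -> U3
  P3: U9 <- U5 -> U3
  P4: U9 <- U4 -> U6 <- U5 -> U3
  P5: U9 <- U4 -> U6 -> U3
  P6: U9 <- U4 -> U3
The empty set is not sufficient: P2 (U9 <- U5 -> U6 -> U3) has no collider blocking it and no conditioned non-collider, so it is open.
Try {U4, U5}:
  P1: blocked at fork node U5 ∈ conditioning set.
  P2: blocked at fork node U5 ∈ conditioning set.
  P3: blocked at fork node U5 ∈ conditioning set.
  P4: blocked at fork node U4 ∈ conditioning set.
  P5: blocked at fork node U4 ∈ conditioning set.
  P6: blocked at fork node U4 ∈ conditioning set.
{U4, U5} contains no descendant of U9 and blocks every backdoor path.
Every element of {U4, U5} is needed (dropping U4 leaves P5 open; dropping U5 leaves P2 open), so no proper subset is valid.
Among all size-2 subsets of the eligible variables, only {U4, U5} blocks every backdoor path, so it is the unique smallest valid adjustment set.

{U4, U5}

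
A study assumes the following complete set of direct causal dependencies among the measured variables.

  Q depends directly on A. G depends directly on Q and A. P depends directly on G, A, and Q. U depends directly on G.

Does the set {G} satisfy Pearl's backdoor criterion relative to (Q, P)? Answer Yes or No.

Backdoor paths from Q to P (paths whose first edge points into Q):
  P1: Q <- A -> G -> P
  P2: Q <- A -> P
Condition 1 (no descendant of Q in the set): FAILS — G is a descendant of Q.
Condition 2 (every backdoor path blocked by {G}):
  P1: blocked at chain node G ∈ conditioning set.
  P2: open — no interior node is in the conditioning set.
{G} does not satisfy the backdoor criterion.

No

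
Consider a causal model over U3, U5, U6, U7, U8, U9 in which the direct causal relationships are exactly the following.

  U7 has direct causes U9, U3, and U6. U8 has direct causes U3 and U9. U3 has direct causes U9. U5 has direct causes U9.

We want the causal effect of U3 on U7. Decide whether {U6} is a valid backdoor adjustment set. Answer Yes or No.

Backdoor paths from U3 to U7 (paths whose first edge points into U3):
  P1: U3 <- U9 -> U7
Condition 1 (no descendant of U3 in the set): holds — descendants of U3 are {U7, U8}; none are in {U6}.
Condition 2 (every backdoor path blocked by {U6}):
  P1: open — no interior node is in the conditioning set.
{U6} does not satisfy the backdoor criterion.

No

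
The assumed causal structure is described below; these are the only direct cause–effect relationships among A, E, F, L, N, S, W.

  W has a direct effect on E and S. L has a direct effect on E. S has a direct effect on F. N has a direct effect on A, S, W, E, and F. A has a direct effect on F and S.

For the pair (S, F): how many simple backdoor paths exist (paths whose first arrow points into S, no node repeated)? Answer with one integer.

A backdoor path from S to F is any simple undirected path whose first edge points into S (i.e. leaves S via a parent).
Parents of S: {A, N, W}.
Enumerating:
  P1: S <- N -> A -> F
  P2: S <- N -> F
  P3: S <- W <- N -> A -> F
  P4: S <- W <- N -> F
  P5: S <- W -> E <- N -> A -> F
  P6: S <- W -> E <- N -> F
  P7: S <- A <- N -> F
  P8: S <- A -> F
That exhausts the simple backdoor paths. Count: 8.

8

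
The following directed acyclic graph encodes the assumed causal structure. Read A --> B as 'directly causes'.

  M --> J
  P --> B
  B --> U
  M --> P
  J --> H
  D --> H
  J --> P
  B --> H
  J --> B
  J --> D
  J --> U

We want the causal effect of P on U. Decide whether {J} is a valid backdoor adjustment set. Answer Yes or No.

Yes

Backdoor paths from P to U (paths whose first edge points into P):
  P1: P <- M -> J -> D -> H <- B -> U
  P2: P <- M -> J -> B -> U
  P3: P <- M -> J -> H <- B -> U
  P4: P <- M -> J -> U
  P5: P <- J -> D -> H <- B -> U
  P6: P <- J -> B -> U
  P7: P <- J -> H <- B -> U
  P8: P <- J -> U
Condition 1 (no descendant of P in the set): holds — descendants of P are {B, H, U}; none are in {J}.
Condition 2 (every backdoor path blocked by {J}):
  P1: blocked at chain node J ∈ conditioning set.
  P2: blocked at chain node J ∈ conditioning set.
  P3: blocked at chain node J ∈ conditioning set.
  P4: blocked at chain node J ∈ conditioning set.
  P5: blocked at fork node J ∈ conditioning set.
  P6: blocked at fork node J ∈ conditioning set.
  P7: blocked at fork node J ∈ conditioning set.
  P8: blocked at fork node J ∈ conditioning set.
{J} satisfies the backdoor criterion.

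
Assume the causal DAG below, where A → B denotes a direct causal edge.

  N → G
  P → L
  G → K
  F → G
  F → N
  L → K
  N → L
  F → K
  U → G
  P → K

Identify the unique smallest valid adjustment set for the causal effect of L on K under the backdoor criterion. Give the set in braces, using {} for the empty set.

{N, P}

Variables eligible for adjustment (non-descendants of L, excluding L and K): {F, G, N, P, U}.
Backdoor paths from L to K:
  P1: L <- P -> K
  P2: L <- N <- F -> G -> K
  P3: L <- N <- F -> K
  P4: L <- N -> G <- F -> K
  P5: L <- N -> G -> K
The empty set is not sufficient: P1 (L <- P -> K) has no collider blocking it and no conditioned non-collider, so it is open.
Try {N, P}:
  P1: blocked at fork node P ∈ conditioning set.
  P2: blocked at chain node N ∈ conditioning set.
  P3: blocked at chain node N ∈ conditioning set.
  P4: blocked at fork node N ∈ conditioning set.
  P5: blocked at fork node N ∈ conditioning set.
{N, P} contains no descendant of L and blocks every backdoor path.
Every element of {N, P} is needed (dropping N leaves P2 open; dropping P leaves P1 open), so no proper subset is valid.
Among all size-2 subsets of the eligible variables, only {N, P} blocks every backdoor path, so it is the unique smallest valid adjustment set.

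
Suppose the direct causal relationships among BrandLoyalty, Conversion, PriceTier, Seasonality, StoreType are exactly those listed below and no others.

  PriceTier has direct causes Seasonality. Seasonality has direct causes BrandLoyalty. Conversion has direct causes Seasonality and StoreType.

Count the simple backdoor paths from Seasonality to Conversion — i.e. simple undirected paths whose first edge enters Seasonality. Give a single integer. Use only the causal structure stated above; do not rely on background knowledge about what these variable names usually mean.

A backdoor path from Seasonality to Conversion is any simple undirected path whose first edge points into Seasonality (i.e. leaves Seasonality via a parent).
Parents of Seasonality: {BrandLoyalty}.
No simple path from any parent of Seasonality reaches Conversion without revisiting Seasonality, so there are no backdoor paths.

0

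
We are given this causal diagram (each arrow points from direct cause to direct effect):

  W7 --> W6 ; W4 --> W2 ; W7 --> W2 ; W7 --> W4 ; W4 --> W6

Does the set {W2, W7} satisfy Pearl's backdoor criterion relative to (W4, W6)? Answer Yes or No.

No

Backdoor paths from W4 to W6 (paths whose first edge points into W4):
  P1: W4 <- W7 -> W6
Condition 1 (no descendant of W4 in the set): FAILS — W2 is a descendant of W4.
Condition 2 (every backdoor path blocked by {W2, W7}):
  P1: blocked at fork node W7 ∈ conditioning set.
{W2, W7} does not satisfy the backdoor criterion.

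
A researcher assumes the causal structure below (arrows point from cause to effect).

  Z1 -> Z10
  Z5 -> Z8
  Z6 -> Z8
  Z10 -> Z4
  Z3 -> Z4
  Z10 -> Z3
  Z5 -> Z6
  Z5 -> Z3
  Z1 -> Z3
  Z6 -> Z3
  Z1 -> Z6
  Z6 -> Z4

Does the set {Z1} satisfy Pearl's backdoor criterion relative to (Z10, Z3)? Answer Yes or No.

Backdoor paths from Z10 to Z3 (paths whose first edge points into Z10):
  P1: Z10 <- Z1 -> Z6 <- Z5 -> Z3
  P2: Z10 <- Z1 -> Z6 -> Z8 <- Z5 -> Z3
  P3: Z10 <- Z1 -> Z6 -> Z3
  P4: Z10 <- Z1 -> Z6 -> Z4 <- Z3
  P5: Z10 <- Z1 -> Z3
Condition 1 (no descendant of Z10 in the set): holds — descendants of Z10 are {Z3, Z4}; none are in {Z1}.
Condition 2 (every backdoor path blocked by {Z1}):
  P1: blocked at fork node Z1 ∈ conditioning set.
  P2: blocked at fork node Z1 ∈ conditioning set.
  P3: blocked at fork node Z1 ∈ conditioning set.
  P4: blocked at fork node Z1 ∈ conditioning set.
  P5: blocked at fork node Z1 ∈ conditioning set.
{Z1} satisfies the backdoor criterion.

Yes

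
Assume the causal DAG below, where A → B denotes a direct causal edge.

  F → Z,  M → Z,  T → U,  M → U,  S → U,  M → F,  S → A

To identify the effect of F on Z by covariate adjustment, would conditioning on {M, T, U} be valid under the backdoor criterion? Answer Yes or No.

Yes

Backdoor paths from F to Z (paths whose first edge points into F):
  P1: F <- M -> Z
Condition 1 (no descendant of F in the set): holds — descendants of F are {Z}; none are in {M, T, U}.
Condition 2 (every backdoor path blocked by {M, T, U}):
  P1: blocked at fork node M ∈ conditioning set.
{M, T, U} satisfies the backdoor criterion.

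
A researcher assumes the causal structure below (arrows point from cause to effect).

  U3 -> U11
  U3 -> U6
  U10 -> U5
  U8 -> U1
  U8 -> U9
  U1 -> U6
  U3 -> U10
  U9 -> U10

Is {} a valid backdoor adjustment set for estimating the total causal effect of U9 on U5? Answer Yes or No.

Backdoor paths from U9 to U5 (paths whose first edge points into U9):
  P1: U9 <- U8 -> U1 -> U6 <- U3 -> U10 -> U5
Condition 1 (no descendant of U9 in the set): holds — descendants of U9 are {U10, U5}; none are in {}.
Condition 2 (every backdoor path blocked by {}):
  P1: blocked at collider U6 (neither it nor any descendant is in the conditioning set).
{} satisfies the backdoor criterion.

Yes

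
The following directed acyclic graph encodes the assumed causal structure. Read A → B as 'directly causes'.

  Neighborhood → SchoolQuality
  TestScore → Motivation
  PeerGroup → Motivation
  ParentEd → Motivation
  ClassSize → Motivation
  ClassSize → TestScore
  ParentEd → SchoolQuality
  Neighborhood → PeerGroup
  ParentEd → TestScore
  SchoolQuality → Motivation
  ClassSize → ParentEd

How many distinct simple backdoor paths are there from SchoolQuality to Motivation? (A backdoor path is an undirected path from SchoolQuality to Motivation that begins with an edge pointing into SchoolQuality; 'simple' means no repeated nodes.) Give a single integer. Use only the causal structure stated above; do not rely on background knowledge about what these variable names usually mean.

A backdoor path from SchoolQuality to Motivation is any simple undirected path whose first edge points into SchoolQuality (i.e. leaves SchoolQuality via a parent).
Parents of SchoolQuality: {Neighborhood, ParentEd}.
Enumerating:
  P1: SchoolQuality <- Neighborhood -> PeerGroup -> Motivation
  P2: SchoolQuality <- ParentEd <- ClassSize -> TestScore -> Motivation
  P3: SchoolQuality <- ParentEd <- ClassSize -> Motivation
  P4: SchoolQuality <- ParentEd -> TestScore <- ClassSize -> Motivation
  P5: SchoolQuality <- ParentEd -> TestScore -> Motivation
  P6: SchoolQuality <- ParentEd -> Motivation
That exhausts the simple backdoor paths. Count: 6.

6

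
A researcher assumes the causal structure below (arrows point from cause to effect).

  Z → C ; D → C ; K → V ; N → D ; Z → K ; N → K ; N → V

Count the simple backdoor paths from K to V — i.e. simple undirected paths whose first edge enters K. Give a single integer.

A backdoor path from K to V is any simple undirected path whose first edge points into K (i.e. leaves K via a parent).
Parents of K: {N, Z}.
Enumerating:
  P1: K <- N -> V
  P2: K <- Z -> C <- D <- N -> V
That exhausts the simple backdoor paths. Count: 2.

2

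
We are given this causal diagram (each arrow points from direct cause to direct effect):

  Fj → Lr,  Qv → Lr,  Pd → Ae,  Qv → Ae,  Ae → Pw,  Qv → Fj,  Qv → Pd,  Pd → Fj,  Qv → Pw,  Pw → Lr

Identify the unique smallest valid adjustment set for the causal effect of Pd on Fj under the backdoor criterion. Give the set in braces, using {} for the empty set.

Variables eligible for adjustment (non-descendants of Pd, excluding Pd and Fj): {Qv}.
Backdoor paths from Pd to Fj:
  P1: Pd <- Qv -> Fj
  P2: Pd <- Qv -> Ae -> Pw -> Lr <- Fj
  P3: Pd <- Qv -> Pw -> Lr <- Fj
  P4: Pd <- Qv -> Lr <- Fj
The empty set is not sufficient: P1 (Pd <- Qv -> Fj) has no collider blocking it and no conditioned non-collider, so it is open.
Try {Qv}:
  P1: blocked at fork node Qv ∈ conditioning set.
  P2: blocked at fork node Qv ∈ conditioning set.
  P3: blocked at fork node Qv ∈ conditioning set.
  P4: blocked at fork node Qv ∈ conditioning set.
{Qv} contains no descendant of Pd and blocks every backdoor path.
{Qv} is the unique smallest valid adjustment set.

{Qv}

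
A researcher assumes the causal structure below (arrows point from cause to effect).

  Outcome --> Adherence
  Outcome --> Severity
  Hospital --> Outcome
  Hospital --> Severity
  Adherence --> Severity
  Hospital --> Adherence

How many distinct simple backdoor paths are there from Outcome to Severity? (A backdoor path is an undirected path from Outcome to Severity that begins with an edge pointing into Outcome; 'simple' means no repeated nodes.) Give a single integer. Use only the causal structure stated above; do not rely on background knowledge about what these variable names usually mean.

2

A backdoor path from Outcome to Severity is any simple undirected path whose first edge points into Outcome (i.e. leaves Outcome via a parent).
Parents of Outcome: {Hospital}.
Enumerating:
  P1: Outcome <- Hospital -> Adherence -> Severity
  P2: Outcome <- Hospital -> Severity
That exhausts the simple backdoor paths. Count: 2.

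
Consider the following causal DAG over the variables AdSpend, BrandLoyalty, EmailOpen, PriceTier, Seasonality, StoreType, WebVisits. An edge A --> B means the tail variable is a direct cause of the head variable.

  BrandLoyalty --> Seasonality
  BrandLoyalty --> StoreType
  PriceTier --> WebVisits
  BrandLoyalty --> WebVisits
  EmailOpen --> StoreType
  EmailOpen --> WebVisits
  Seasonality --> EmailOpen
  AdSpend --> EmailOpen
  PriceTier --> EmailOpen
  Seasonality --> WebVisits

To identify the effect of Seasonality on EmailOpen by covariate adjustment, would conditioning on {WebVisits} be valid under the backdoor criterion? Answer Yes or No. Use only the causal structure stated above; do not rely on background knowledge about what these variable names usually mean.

No

Backdoor paths from Seasonality to EmailOpen (paths whose first edge points into Seasonality):
  P1: Seasonality <- BrandLoyalty -> StoreType <- EmailOpen
  P2: Seasonality <- BrandLoyalty -> WebVisits <- PriceTier -> EmailOpen
  P3: Seasonality <- BrandLoyalty -> WebVisits <- EmailOpen
Condition 1 (no descendant of Seasonality in the set): FAILS — WebVisits is a descendant of Seasonality.
Condition 2 (every backdoor path blocked by {WebVisits}):
  P1: blocked at collider StoreType (neither it nor any descendant is in the conditioning set).
  P2: open — collider(s) WebVisits are conditioned on (or have a conditioned descendant) and no non-collider on the path is in the set.
  P3: open — collider(s) WebVisits are conditioned on (or have a conditioned descendant) and no non-collider on the path is in the set.
{WebVisits} does not satisfy the backdoor criterion.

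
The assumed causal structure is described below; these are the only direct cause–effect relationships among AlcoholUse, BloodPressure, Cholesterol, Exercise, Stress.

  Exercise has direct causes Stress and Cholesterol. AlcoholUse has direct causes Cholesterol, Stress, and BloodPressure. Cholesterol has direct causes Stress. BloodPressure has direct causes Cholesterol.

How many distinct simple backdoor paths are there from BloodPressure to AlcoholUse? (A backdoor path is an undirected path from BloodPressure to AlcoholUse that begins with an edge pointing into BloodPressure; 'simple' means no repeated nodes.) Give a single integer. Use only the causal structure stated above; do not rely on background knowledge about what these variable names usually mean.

3

A backdoor path from BloodPressure to AlcoholUse is any simple undirected path whose first edge points into BloodPressure (i.e. leaves BloodPressure via a parent).
Parents of BloodPressure: {Cholesterol}.
Enumerating:
  P1: BloodPressure <- Cholesterol <- Stress -> AlcoholUse
  P2: BloodPressure <- Cholesterol -> Exercise <- Stress -> AlcoholUse
  P3: BloodPressure <- Cholesterol -> AlcoholUse
That exhausts the simple backdoor paths. Count: 3.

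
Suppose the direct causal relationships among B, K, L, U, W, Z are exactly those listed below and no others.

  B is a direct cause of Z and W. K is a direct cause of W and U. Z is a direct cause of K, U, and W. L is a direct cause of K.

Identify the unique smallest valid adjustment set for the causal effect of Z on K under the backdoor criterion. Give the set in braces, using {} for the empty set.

Variables eligible for adjustment (non-descendants of Z, excluding Z and K): {B, L}.
Backdoor paths from Z to K:
  P1: Z <- B -> W <- K
Each backdoor path contains an unconditioned collider, so every path is already blocked with the empty conditioning set:
  P1: blocked at collider W (neither it nor any descendant is in the conditioning set).
The empty set is therefore the unique smallest valid set.

{}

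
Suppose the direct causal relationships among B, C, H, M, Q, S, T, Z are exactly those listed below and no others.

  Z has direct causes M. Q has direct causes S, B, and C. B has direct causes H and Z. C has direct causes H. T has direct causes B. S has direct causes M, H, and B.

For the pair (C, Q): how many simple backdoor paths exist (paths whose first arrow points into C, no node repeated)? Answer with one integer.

6

A backdoor path from C to Q is any simple undirected path whose first edge points into C (i.e. leaves C via a parent).
Parents of C: {H}.
Enumerating:
  P1: C <- H -> B <- Z <- M -> S -> Q
  P2: C <- H -> B -> S -> Q
  P3: C <- H -> B -> Q
  P4: C <- H -> S <- M -> Z -> B -> Q
  P5: C <- H -> S <- B -> Q
  P6: C <- H -> S -> Q
That exhausts the simple backdoor paths. Count: 6.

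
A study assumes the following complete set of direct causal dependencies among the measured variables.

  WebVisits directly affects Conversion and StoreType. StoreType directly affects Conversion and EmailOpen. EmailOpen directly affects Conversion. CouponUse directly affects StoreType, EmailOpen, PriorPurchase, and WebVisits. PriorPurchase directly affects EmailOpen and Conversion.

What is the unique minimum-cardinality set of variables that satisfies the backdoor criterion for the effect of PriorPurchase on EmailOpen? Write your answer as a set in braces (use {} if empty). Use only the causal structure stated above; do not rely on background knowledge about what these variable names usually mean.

Variables eligible for adjustment (non-descendants of PriorPurchase, excluding PriorPurchase and EmailOpen): {CouponUse, StoreType, WebVisits}.
Backdoor paths from PriorPurchase to EmailOpen:
  P1: PriorPurchase <- CouponUse -> WebVisits -> StoreType -> EmailOpen
  P2: PriorPurchase <- CouponUse -> WebVisits -> StoreType -> Conversion <- EmailOpen
  P3: PriorPurchase <- CouponUse -> WebVisits -> Conversion <- StoreType -> EmailOpen
  P4: PriorPurchase <- CouponUse -> WebVisits -> Conversion <- EmailOpen
  P5: PriorPurchase <- CouponUse -> StoreType <- WebVisits -> Conversion <- EmailOpen
  P6: PriorPurchase <- CouponUse -> StoreType -> EmailOpen
  P7: PriorPurchase <- CouponUse -> StoreType -> Conversion <- EmailOpen
  P8: PriorPurchase <- CouponUse -> EmailOpen
The empty set is not sufficient: P1 (PriorPurchase <- CouponUse -> WebVisits -> StoreType -> EmailOpen) has no collider blocking it and no conditioned non-collider, so it is open.
Try {CouponUse}:
  P1: blocked at fork node CouponUse ∈ conditioning set.
  P2: blocked at fork node CouponUse ∈ conditioning set.
  P3: blocked at fork node CouponUse ∈ conditioning set.
  P4: blocked at fork node CouponUse ∈ conditioning set.
  P5: blocked at fork node CouponUse ∈ conditioning set.
  P6: blocked at fork node CouponUse ∈ conditioning set.
  P7: blocked at fork node CouponUse ∈ conditioning set.
  P8: blocked at fork node CouponUse ∈ conditioning set.
{CouponUse} contains no descendant of PriorPurchase and blocks every backdoor path.
No other singleton works — e.g. {WebVisits} leaves P6 open — so {CouponUse} is the unique smallest valid adjustment set.

{CouponUse}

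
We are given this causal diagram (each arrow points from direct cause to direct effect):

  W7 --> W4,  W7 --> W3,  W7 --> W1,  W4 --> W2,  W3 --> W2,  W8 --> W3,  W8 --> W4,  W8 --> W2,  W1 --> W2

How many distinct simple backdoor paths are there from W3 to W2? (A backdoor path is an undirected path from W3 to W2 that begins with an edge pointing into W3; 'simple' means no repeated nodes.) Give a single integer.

6

A backdoor path from W3 to W2 is any simple undirected path whose first edge points into W3 (i.e. leaves W3 via a parent).
Parents of W3: {W7, W8}.
Enumerating:
  P1: W3 <- W8 -> W4 <- W7 -> W1 -> W2
  P2: W3 <- W8 -> W4 -> W2
  P3: W3 <- W8 -> W2
  P4: W3 <- W7 -> W1 -> W2
  P5: W3 <- W7 -> W4 <- W8 -> W2
  P6: W3 <- W7 -> W4 -> W2
That exhausts the simple backdoor paths. Count: 6.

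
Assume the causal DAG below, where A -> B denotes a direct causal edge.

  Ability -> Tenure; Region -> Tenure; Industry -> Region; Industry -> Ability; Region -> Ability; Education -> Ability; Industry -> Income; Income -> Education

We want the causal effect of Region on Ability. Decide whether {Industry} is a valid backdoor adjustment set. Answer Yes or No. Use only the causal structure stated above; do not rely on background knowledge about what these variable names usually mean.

Backdoor paths from Region to Ability (paths whose first edge points into Region):
  P1: Region <- Industry -> Income -> Education -> Ability
  P2: Region <- Industry -> Ability
Condition 1 (no descendant of Region in the set): holds — descendants of Region are {Ability, Tenure}; none are in {Industry}.
Condition 2 (every backdoor path blocked by {Industry}):
  P1: blocked at fork node Industry ∈ conditioning set.
  P2: blocked at fork node Industry ∈ conditioning set.
{Industry} satisfies the backdoor criterion.

Yes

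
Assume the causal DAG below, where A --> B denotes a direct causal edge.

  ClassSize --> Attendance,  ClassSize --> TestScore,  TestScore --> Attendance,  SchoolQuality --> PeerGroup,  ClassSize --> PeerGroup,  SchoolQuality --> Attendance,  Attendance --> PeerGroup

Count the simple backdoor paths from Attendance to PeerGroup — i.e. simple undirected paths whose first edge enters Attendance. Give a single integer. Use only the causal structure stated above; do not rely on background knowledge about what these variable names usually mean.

A backdoor path from Attendance to PeerGroup is any simple undirected path whose first edge points into Attendance (i.e. leaves Attendance via a parent).
Parents of Attendance: {ClassSize, SchoolQuality, TestScore}.
Enumerating:
  P1: Attendance <- SchoolQuality -> PeerGroup
  P2: Attendance <- ClassSize -> PeerGroup
  P3: Attendance <- TestScore <- ClassSize -> PeerGroup
That exhausts the simple backdoor paths. Count: 3.

3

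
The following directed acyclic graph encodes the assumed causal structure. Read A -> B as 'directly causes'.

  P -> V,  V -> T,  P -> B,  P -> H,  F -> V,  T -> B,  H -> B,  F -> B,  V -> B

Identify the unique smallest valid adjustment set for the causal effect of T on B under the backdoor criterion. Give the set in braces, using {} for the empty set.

Variables eligible for adjustment (non-descendants of T, excluding T and B): {F, H, P, V}.
Backdoor paths from T to B:
  P1: T <- V <- P -> H -> B
  P2: T <- V <- P -> B
  P3: T <- V <- F -> B
  P4: T <- V -> B
The empty set is not sufficient: P1 (T <- V <- P -> H -> B) has no collider blocking it and no conditioned non-collider, so it is open.
Try {V}:
  P1: blocked at chain node V ∈ conditioning set.
  P2: blocked at chain node V ∈ conditioning set.
  P3: blocked at chain node V ∈ conditioning set.
  P4: blocked at fork node V ∈ conditioning set.
{V} contains no descendant of T and blocks every backdoor path.
No other singleton works — e.g. {P} leaves P3 open — so {V} is the unique smallest valid adjustment set.

{V}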